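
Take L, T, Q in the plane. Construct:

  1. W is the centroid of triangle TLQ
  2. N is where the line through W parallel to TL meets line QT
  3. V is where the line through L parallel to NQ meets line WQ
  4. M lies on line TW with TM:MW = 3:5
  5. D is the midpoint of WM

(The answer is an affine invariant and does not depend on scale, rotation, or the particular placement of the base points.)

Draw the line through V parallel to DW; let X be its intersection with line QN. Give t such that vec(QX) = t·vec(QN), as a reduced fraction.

Work in coordinates with L = (0, 0), T = (1, 0), Q = (0, 1).
1. W is the centroid of triangle TLQ ⇒ W = (1/3, 1/3)
2. N is where the line through W parallel to TL meets line QT ⇒ N = (2/3, 1/3)
3. V is where the line through L parallel to NQ meets line WQ ⇒ V = (1, -1)
4. M lies on line TW with TM:MW = 3:5 ⇒ M = (3/4, 1/8)
5. D is the midpoint of WM ⇒ D = (13/24, 11/48)
through V parallel to DW: direction (-5/24, 5/48); meets QN at X = (3, -2)
X = Q + t·(N−Q) with t = 9/2

t = 9/2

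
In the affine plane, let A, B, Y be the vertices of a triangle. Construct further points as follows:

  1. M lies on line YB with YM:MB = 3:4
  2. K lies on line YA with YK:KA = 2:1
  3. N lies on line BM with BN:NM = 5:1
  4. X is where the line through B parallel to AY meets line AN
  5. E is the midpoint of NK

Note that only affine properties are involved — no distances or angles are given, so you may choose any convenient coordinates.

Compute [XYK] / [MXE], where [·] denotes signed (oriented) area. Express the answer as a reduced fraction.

Assign A = (0, 0), B = (1, 0), Y = (0, 1) — the answer is frame-independent, so this choice is without loss of generality.
1. M lies on line YB with YM:MB = 3:4 ⇒ M = (3/7, 4/7)
2. K lies on line YA with YK:KA = 2:1 ⇒ K = (0, 1/3)
3. N lies on line BM with BN:NM = 5:1 ⇒ N = (11/21, 10/21)
4. X is where the line through B parallel to AY meets line AN ⇒ X = (1, 10/11)
5. E is the midpoint of NK ⇒ E = (11/42, 17/42)
2·[XYK] = 2/3, 2·[MXE] = -3/77
[XYK]:[MXE] = 2/3:-3/77 = -154/9

[XYK]:[MXE] = -154/9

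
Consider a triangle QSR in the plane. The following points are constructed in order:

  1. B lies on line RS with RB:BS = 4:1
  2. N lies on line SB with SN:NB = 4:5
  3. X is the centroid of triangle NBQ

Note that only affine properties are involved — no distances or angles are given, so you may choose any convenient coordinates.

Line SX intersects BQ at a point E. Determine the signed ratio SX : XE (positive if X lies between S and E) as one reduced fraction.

Assign Q = (0, 0), S = (1, 0), R = (0, 1) — the answer is frame-independent, so this choice is without loss of generality.
1. B lies on line RS with RB:BS = 4:1 ⇒ B = (4/5, 1/5)
2. N lies on line SB with SN:NB = 4:5 ⇒ N = (41/45, 4/45)
3. X is the centroid of triangle NBQ ⇒ X = (77/135, 13/135)
line SX meets BQ at E = (26/55, 13/110)
X = S + t·(E−S) with t = 22/27, so SX:XE = 22/27:5/27

SX:XE = 22/5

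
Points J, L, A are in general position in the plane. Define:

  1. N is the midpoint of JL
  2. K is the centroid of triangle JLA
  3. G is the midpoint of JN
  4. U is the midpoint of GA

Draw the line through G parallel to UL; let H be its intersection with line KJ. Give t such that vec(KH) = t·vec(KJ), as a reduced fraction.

Assign J = (0, 0), L = (1, 0), A = (0, 1) — the answer is frame-independent, so this choice is without loss of generality.
1. N is the midpoint of JL ⇒ N = (1/2, 0)
2. K is the centroid of triangle JLA ⇒ K = (1/3, 1/3)
3. G is the midpoint of JN ⇒ G = (1/4, 0)
4. U is the midpoint of GA ⇒ U = (1/8, 1/2)
through G parallel to UL: direction (7/8, -1/2); meets KJ at H = (1/11, 1/11)
H = K + t·(J−K) with t = 8/11

t = 8/11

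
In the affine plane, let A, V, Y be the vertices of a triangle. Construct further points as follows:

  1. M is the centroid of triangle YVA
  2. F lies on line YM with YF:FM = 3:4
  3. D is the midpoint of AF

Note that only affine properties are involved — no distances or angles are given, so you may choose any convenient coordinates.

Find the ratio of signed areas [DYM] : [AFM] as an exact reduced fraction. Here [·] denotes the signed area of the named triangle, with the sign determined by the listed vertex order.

[DYM]:[AFM] = 7/8

Set A = (0, 0), V = (1, 0), Y = (0, 1); any affine frame gives the same invariant.
1. M is the centroid of triangle YVA ⇒ M = (1/3, 1/3)
2. F lies on line YM with YF:FM = 3:4 ⇒ F = (1/7, 5/7)
3. D is the midpoint of AF ⇒ D = (1/14, 5/14)
2·[DYM] = -1/6, 2·[AFM] = -4/21
[DYM]:[AFM] = -1/6:-4/21 = 7/8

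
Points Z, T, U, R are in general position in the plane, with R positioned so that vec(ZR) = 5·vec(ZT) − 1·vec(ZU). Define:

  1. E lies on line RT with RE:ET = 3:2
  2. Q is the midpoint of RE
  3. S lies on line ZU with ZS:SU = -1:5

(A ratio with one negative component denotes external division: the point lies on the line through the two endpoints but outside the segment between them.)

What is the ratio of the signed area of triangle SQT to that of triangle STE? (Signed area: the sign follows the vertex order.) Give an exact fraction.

Assign Z = (0, 0), T = (1, 0), U = (0, 1), R = (5, -1) — the answer is frame-independent, so this choice is without loss of generality.
1. E lies on line RT with RE:ET = 3:2 ⇒ E = (13/5, -2/5)
2. Q is the midpoint of RE ⇒ Q = (19/5, -7/10)
3. S lies on line ZU with ZS:SU = -1:5 ⇒ S = (0, -1/4)
2·[SQT] = 7/5, 2·[STE] = -4/5
[SQT]:[STE] = 7/5:-4/5 = -7/4

[SQT]:[STE] = -7/4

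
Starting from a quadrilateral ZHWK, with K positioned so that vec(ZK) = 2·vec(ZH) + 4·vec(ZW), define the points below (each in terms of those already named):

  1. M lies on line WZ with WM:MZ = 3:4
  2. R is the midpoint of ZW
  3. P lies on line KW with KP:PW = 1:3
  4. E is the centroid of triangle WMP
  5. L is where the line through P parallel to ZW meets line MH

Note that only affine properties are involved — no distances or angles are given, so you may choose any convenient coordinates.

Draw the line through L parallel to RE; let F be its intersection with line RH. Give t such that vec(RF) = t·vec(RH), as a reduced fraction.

Work in coordinates with Z = (0, 0), H = (1, 0), W = (0, 1), K = (2, 4).
1. M lies on line WZ with WM:MZ = 3:4 ⇒ M = (0, 4/7)
2. R is the midpoint of ZW ⇒ R = (0, 1/2)
3. P lies on line KW with KP:PW = 1:3 ⇒ P = (3/2, 13/4)
4. E is the centroid of triangle WMP ⇒ E = (1/2, 45/28)
5. L is where the line through P parallel to ZW meets line MH ⇒ L = (3/2, -2/7)
through L parallel to RE: direction (1/2, 31/28); meets RH at F = (115/76, -39/152)
F = R + t·(H−R) with t = 115/76

t = 115/76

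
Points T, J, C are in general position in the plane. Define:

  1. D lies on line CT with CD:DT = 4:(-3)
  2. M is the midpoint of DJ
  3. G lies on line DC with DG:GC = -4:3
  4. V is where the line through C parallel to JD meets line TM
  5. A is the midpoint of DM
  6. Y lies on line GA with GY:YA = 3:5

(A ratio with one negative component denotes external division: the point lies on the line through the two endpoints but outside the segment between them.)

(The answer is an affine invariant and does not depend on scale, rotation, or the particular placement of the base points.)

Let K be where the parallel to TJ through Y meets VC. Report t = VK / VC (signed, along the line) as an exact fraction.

t = 217/16

Work in coordinates with T = (0, 0), J = (1, 0), C = (0, 1).
1. D lies on line CT with CD:DT = 4:(-3) ⇒ D = (0, -3)
2. M is the midpoint of DJ ⇒ M = (1/2, -3/2)
3. G lies on line DC with DG:GC = -4:3 ⇒ G = (0, 13)
4. V is where the line through C parallel to JD meets line TM ⇒ V = (-1/6, 1/2)
5. A is the midpoint of DM ⇒ A = (1/4, -9/4)
6. Y lies on line GA with GY:YA = 3:5 ⇒ Y = (3/32, 233/32)
through Y parallel to TJ: direction (1, 0); meets VC at K = (67/32, 233/32)
K = V + t·(C−V) with t = 217/16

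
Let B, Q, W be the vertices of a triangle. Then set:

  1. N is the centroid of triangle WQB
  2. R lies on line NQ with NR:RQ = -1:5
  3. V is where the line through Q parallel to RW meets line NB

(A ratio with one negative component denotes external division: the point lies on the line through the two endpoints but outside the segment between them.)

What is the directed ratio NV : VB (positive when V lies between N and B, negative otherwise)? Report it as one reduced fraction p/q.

Work in coordinates with B = (0, 0), Q = (1, 0), W = (0, 1).
1. N is the centroid of triangle WQB ⇒ N = (1/3, 1/3)
2. R lies on line NQ with NR:RQ = -1:5 ⇒ R = (1/6, 5/12)
3. V is where the line through Q parallel to RW meets line NB ⇒ V = (7/9, 7/9)
V = N + t·(B−N) with t = -4/3, so NV:VB = t:(1−t) = -4/3:7/3

NV:VB = -4/7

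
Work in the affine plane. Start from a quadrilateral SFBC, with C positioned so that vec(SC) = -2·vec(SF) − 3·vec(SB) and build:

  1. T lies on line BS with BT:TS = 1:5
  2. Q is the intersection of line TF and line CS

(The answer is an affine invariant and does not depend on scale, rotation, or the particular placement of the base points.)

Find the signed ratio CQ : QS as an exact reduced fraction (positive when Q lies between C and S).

Choose coordinates S = (0, 0), F = (1, 0), B = (0, 1), C = (-2, -3).
1. T lies on line BS with BT:TS = 1:5 ⇒ T = (0, 5/6)
2. Q is the intersection of line TF and line CS ⇒ Q = (5/14, 15/28)
Q = C + t·(S−C) with t = 33/28, so CQ:QS = t:(1−t) = 33/28:-5/28

CQ:QS = -33/5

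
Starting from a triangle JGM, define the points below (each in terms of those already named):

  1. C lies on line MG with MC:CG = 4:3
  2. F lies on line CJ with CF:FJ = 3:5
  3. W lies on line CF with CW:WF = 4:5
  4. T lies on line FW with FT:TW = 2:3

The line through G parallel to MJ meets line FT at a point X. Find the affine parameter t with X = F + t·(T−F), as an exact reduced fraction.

t = 27/2

Assign J = (0, 0), G = (1, 0), M = (0, 1) — the answer is frame-independent, so this choice is without loss of generality.
1. C lies on line MG with MC:CG = 4:3 ⇒ C = (4/7, 3/7)
2. F lies on line CJ with CF:FJ = 3:5 ⇒ F = (5/14, 15/56)
3. W lies on line CF with CW:WF = 4:5 ⇒ W = (10/21, 5/14)
4. T lies on line FW with FT:TW = 2:3 ⇒ T = (17/42, 17/56)
through G parallel to MJ: direction (0, -1); meets FT at X = (1, 3/4)
X = F + t·(T−F) with t = 27/2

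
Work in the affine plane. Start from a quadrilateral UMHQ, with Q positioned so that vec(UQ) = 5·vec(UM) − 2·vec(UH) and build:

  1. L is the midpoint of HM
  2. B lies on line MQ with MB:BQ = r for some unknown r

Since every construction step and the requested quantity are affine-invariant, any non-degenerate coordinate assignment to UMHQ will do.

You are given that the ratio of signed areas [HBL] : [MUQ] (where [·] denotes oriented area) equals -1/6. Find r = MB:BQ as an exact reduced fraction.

r = 1/2

Work in coordinates with U = (0, 0), M = (1, 0), H = (0, 1), Q = (5, -2).
1. L is the midpoint of HM ⇒ L = (1/2, 1/2)
2. With MB:BQ = r, write λ = r/(r+1) so B = M + λ·(Q−M); B is affine-linear in λ
Every point depending on B is an affine combination of B and λ-independent points, so each such coordinate is linear in λ; the λ² term in each signed area is a multiple of (Q−M)×(Q−M) = 0, so 2·[HBL] and 2·[MUQ] are each linear in λ. Evaluating at λ=0 and λ=1:
  2·[HBL] = −λ,   2·[MUQ] = 2
So [HBL]:[MUQ] = (−λ) / (2). Setting this equal to -1/6:
  −λ = -1/6·(2)  ⇒  λ = 1/3
Then r = λ/(1−λ) = (1/3)/(2/3) = 1/2. Check: with r = 1/2, B = (7/3, -2/3) and [HBL]:[MUQ] = -1/6 as required.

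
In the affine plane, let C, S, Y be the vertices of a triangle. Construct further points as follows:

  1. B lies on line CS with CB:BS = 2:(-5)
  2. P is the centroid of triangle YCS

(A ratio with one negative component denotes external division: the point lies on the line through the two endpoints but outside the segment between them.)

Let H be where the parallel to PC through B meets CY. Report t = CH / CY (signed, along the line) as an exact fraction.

t = 2/3

Work in coordinates with C = (0, 0), S = (1, 0), Y = (0, 1).
1. B lies on line CS with CB:BS = 2:(-5) ⇒ B = (-2/3, 0)
2. P is the centroid of triangle YCS ⇒ P = (1/3, 1/3)
through B parallel to PC: direction (-1/3, -1/3); meets CY at H = (0, 2/3)
H = C + t·(Y−C) with t = 2/3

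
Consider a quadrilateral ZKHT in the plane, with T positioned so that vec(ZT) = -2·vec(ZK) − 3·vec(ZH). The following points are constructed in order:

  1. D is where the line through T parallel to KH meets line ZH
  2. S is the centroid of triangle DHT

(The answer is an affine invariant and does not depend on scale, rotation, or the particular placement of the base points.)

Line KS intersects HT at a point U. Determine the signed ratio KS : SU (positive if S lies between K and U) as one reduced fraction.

Assign Z = (0, 0), K = (1, 0), H = (0, 1), T = (-2, -3) — the answer is frame-independent, so this choice is without loss of generality.
1. D is where the line through T parallel to KH meets line ZH ⇒ D = (0, -5)
2. S is the centroid of triangle DHT ⇒ S = (-2/3, -7/3)
line KS meets HT at U = (-4, -7)
S = K + t·(U−K) with t = 1/3, so KS:SU = 1/3:2/3

KS:SU = 1/2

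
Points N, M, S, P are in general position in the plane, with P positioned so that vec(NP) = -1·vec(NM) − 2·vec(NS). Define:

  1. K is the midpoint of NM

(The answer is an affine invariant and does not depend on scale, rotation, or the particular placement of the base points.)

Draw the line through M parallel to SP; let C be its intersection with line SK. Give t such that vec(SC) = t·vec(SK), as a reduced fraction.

Choose coordinates N = (0, 0), M = (1, 0), S = (0, 1), P = (-1, -2).
1. K is the midpoint of NM ⇒ K = (1/2, 0)
through M parallel to SP: direction (-1, -3); meets SK at C = (4/5, -3/5)
C = S + t·(K−S) with t = 8/5

t = 8/5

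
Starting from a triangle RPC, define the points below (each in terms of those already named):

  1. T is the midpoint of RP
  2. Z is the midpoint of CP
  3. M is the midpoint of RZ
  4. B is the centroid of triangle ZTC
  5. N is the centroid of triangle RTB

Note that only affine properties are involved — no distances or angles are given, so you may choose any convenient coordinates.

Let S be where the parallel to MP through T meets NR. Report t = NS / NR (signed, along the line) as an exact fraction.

Work in coordinates with R = (0, 0), P = (1, 0), C = (0, 1).
1. T is the midpoint of RP ⇒ T = (1/2, 0)
2. Z is the midpoint of CP ⇒ Z = (1/2, 1/2)
3. M is the midpoint of RZ ⇒ M = (1/4, 1/4)
4. B is the centroid of triangle ZTC ⇒ B = (1/3, 1/2)
5. N is the centroid of triangle RTB ⇒ N = (5/18, 1/6)
through T parallel to MP: direction (3/4, -1/4); meets NR at S = (5/28, 3/28)
S = N + t·(R−N) with t = 5/14

t = 5/14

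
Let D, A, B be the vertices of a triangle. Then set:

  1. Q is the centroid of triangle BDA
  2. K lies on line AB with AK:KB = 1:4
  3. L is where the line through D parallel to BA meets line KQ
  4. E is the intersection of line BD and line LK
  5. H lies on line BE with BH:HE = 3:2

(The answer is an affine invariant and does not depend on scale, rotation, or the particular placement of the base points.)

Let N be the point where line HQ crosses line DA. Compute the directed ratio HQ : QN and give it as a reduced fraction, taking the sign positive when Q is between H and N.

Work in coordinates with D = (0, 0), A = (1, 0), B = (0, 1).
1. Q is the centroid of triangle BDA ⇒ Q = (1/3, 1/3)
2. K lies on line AB with AK:KB = 1:4 ⇒ K = (4/5, 1/5)
3. L is where the line through D parallel to BA meets line KQ ⇒ L = (-3/5, 3/5)
4. E is the intersection of line BD and line LK ⇒ E = (0, 3/7)
5. H lies on line BE with BH:HE = 3:2 ⇒ H = (0, 23/35)
line HQ meets DA at N = (23/34, 0)
Q = H + t·(N−H) with t = 34/69, so HQ:QN = 34/69:35/69

HQ:QN = 34/35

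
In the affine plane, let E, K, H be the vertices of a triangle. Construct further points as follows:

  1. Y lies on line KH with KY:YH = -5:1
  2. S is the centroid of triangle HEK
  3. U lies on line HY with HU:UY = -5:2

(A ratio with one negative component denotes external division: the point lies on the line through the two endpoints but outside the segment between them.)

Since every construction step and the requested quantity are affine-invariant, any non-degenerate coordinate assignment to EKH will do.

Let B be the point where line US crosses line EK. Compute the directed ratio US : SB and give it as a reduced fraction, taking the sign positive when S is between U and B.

US:SB = 13/4

Work in coordinates with E = (0, 0), K = (1, 0), H = (0, 1).
1. Y lies on line KH with KY:YH = -5:1 ⇒ Y = (-1/4, 5/4)
2. S is the centroid of triangle HEK ⇒ S = (1/3, 1/3)
3. U lies on line HY with HU:UY = -5:2 ⇒ U = (-5/12, 17/12)
line US meets EK at B = (22/39, 0)
S = U + t·(B−U) with t = 13/17, so US:SB = 13/17:4/17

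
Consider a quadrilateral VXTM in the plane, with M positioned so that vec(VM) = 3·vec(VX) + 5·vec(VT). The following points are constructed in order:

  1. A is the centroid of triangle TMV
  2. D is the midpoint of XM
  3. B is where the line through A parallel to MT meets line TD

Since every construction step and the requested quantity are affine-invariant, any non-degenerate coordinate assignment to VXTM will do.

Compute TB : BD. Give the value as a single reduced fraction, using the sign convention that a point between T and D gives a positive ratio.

Assign V = (0, 0), X = (1, 0), T = (0, 1), M = (3, 5) — the answer is frame-independent, so this choice is without loss of generality.
1. A is the centroid of triangle TMV ⇒ A = (1, 2)
2. D is the midpoint of XM ⇒ D = (2, 5/2)
3. B is where the line through A parallel to MT meets line TD ⇒ B = (4/7, 10/7)
B = T + t·(D−T) with t = 2/7, so TB:BD = t:(1−t) = 2/7:5/7

TB:BD = 2/5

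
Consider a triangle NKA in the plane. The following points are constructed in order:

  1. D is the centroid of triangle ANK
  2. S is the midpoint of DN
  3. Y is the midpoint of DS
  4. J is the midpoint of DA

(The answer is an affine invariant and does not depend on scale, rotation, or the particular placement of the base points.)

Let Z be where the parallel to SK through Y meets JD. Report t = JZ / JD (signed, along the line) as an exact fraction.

Work in coordinates with N = (0, 0), K = (1, 0), A = (0, 1).
1. D is the centroid of triangle ANK ⇒ D = (1/3, 1/3)
2. S is the midpoint of DN ⇒ S = (1/6, 1/6)
3. Y is the midpoint of DS ⇒ Y = (1/4, 1/4)
4. J is the midpoint of DA ⇒ J = (1/6, 2/3)
through Y parallel to SK: direction (5/6, -1/6); meets JD at Z = (7/18, 2/9)
Z = J + t·(D−J) with t = 4/3

t = 4/3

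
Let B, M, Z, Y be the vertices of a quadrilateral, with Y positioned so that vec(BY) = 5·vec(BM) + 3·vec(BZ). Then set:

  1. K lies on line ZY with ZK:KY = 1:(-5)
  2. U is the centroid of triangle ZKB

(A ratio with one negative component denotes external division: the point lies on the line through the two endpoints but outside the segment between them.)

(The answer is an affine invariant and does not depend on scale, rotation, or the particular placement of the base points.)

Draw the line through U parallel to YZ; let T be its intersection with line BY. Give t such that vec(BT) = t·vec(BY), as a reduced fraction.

t = 2/3

Set B = (0, 0), M = (1, 0), Z = (0, 1), Y = (5, 3); any affine frame gives the same invariant.
1. K lies on line ZY with ZK:KY = 1:(-5) ⇒ K = (-5/4, 1/2)
2. U is the centroid of triangle ZKB ⇒ U = (-5/12, 1/2)
through U parallel to YZ: direction (-5, -2); meets BY at T = (10/3, 2)
T = B + t·(Y−B) with t = 2/3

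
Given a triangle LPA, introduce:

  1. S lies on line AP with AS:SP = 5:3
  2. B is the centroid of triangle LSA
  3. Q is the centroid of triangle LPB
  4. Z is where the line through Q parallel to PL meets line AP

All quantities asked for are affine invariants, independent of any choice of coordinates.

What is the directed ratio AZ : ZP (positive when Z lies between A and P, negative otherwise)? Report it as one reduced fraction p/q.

Work in coordinates with L = (0, 0), P = (1, 0), A = (0, 1).
1. S lies on line AP with AS:SP = 5:3 ⇒ S = (5/8, 3/8)
2. B is the centroid of triangle LSA ⇒ B = (5/24, 11/24)
3. Q is the centroid of triangle LPB ⇒ Q = (29/72, 11/72)
4. Z is where the line through Q parallel to PL meets line AP ⇒ Z = (61/72, 11/72)
Z = A + t·(P−A) with t = 61/72, so AZ:ZP = t:(1−t) = 61/72:11/72

AZ:ZP = 61/11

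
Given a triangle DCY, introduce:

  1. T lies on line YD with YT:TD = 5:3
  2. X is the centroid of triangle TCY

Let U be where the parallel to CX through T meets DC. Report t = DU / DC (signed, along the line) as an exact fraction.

Assign D = (0, 0), C = (1, 0), Y = (0, 1) — the answer is frame-independent, so this choice is without loss of generality.
1. T lies on line YD with YT:TD = 5:3 ⇒ T = (0, 3/8)
2. X is the centroid of triangle TCY ⇒ X = (1/3, 11/24)
through T parallel to CX: direction (-2/3, 11/24); meets DC at U = (6/11, 0)
U = D + t·(C−D) with t = 6/11

t = 6/11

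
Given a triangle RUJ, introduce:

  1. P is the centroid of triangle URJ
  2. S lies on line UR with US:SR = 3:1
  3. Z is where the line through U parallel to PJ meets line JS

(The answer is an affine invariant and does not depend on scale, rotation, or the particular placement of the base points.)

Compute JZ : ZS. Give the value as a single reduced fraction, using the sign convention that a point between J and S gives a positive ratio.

JZ:ZS = -2/3

Work in coordinates with R = (0, 0), U = (1, 0), J = (0, 1).
1. P is the centroid of triangle URJ ⇒ P = (1/3, 1/3)
2. S lies on line UR with US:SR = 3:1 ⇒ S = (1/4, 0)
3. Z is where the line through U parallel to PJ meets line JS ⇒ Z = (-1/2, 3)
Z = J + t·(S−J) with t = -2, so JZ:ZS = t:(1−t) = -2:3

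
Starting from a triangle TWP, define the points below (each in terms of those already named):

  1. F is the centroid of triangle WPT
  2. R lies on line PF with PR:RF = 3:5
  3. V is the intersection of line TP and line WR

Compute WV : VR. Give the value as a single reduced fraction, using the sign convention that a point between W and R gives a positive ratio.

Assign T = (0, 0), W = (1, 0), P = (0, 1) — the answer is frame-independent, so this choice is without loss of generality.
1. F is the centroid of triangle WPT ⇒ F = (1/3, 1/3)
2. R lies on line PF with PR:RF = 3:5 ⇒ R = (1/8, 3/4)
3. V is the intersection of line TP and line WR ⇒ V = (0, 6/7)
V = W + t·(R−W) with t = 8/7, so WV:VR = t:(1−t) = 8/7:-1/7

WV:VR = -8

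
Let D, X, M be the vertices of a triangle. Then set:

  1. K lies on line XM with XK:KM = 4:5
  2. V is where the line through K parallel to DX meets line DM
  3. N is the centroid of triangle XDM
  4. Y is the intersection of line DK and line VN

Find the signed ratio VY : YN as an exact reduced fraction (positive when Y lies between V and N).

VY:YN = -20/3

Choose coordinates D = (0, 0), X = (1, 0), M = (0, 1).
1. K lies on line XM with XK:KM = 4:5 ⇒ K = (5/9, 4/9)
2. V is where the line through K parallel to DX meets line DM ⇒ V = (0, 4/9)
3. N is the centroid of triangle XDM ⇒ N = (1/3, 1/3)
4. Y is the intersection of line DK and line VN ⇒ Y = (20/51, 16/51)
Y = V + t·(N−V) with t = 20/17, so VY:YN = t:(1−t) = 20/17:-3/17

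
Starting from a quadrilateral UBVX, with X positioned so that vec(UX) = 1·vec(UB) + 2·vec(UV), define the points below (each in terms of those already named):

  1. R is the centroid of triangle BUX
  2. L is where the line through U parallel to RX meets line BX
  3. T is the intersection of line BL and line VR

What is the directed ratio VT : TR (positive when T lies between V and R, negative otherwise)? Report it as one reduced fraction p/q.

Assign U = (0, 0), B = (1, 0), V = (0, 1), X = (1, 2) — the answer is frame-independent, so this choice is without loss of generality.
1. R is the centroid of triangle BUX ⇒ R = (2/3, 2/3)
2. L is where the line through U parallel to RX meets line BX ⇒ L = (1, 4)
3. T is the intersection of line BL and line VR ⇒ T = (1, 1/2)
T = V + t·(R−V) with t = 3/2, so VT:TR = t:(1−t) = 3/2:-1/2

VT:TR = -3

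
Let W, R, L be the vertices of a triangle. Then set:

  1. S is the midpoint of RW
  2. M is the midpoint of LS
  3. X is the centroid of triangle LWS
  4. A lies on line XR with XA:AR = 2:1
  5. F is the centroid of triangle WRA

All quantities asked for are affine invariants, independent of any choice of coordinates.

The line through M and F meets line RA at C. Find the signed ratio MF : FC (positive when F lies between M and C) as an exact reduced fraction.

MF:FC = -5/2

Work in coordinates with W = (0, 0), R = (1, 0), L = (0, 1).
1. S is the midpoint of RW ⇒ S = (1/2, 0)
2. M is the midpoint of LS ⇒ M = (1/4, 1/2)
3. X is the centroid of triangle LWS ⇒ X = (1/6, 1/3)
4. A lies on line XR with XA:AR = 2:1 ⇒ A = (13/18, 1/9)
5. F is the centroid of triangle WRA ⇒ F = (31/54, 1/27)
line MF meets RA at C = (4/9, 2/9)
F = M + t·(C−M) with t = 5/3, so MF:FC = 5/3:-2/3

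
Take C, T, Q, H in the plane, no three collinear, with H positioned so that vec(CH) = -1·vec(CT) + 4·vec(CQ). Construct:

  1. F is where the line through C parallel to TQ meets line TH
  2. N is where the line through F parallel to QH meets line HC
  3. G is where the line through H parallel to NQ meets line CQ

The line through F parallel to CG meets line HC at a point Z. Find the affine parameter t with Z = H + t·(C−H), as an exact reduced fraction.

t = 3

Choose coordinates C = (0, 0), T = (1, 0), Q = (0, 1), H = (-1, 4).
1. F is where the line through C parallel to TQ meets line TH ⇒ F = (2, -2)
2. N is where the line through F parallel to QH meets line HC ⇒ N = (-4, 16)
3. G is where the line through H parallel to NQ meets line CQ ⇒ G = (0, 1/4)
through F parallel to CG: direction (0, 1/4); meets HC at Z = (2, -8)
Z = H + t·(C−H) with t = 3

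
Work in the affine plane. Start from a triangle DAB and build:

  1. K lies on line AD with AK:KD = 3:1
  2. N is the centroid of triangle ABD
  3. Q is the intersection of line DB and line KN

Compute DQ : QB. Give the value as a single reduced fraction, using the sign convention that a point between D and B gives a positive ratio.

Work in coordinates with D = (0, 0), A = (1, 0), B = (0, 1).
1. K lies on line AD with AK:KD = 3:1 ⇒ K = (1/4, 0)
2. N is the centroid of triangle ABD ⇒ N = (1/3, 1/3)
3. Q is the intersection of line DB and line KN ⇒ Q = (0, -1)
Q = D + t·(B−D) with t = -1, so DQ:QB = t:(1−t) = -1:2

DQ:QB = -1/2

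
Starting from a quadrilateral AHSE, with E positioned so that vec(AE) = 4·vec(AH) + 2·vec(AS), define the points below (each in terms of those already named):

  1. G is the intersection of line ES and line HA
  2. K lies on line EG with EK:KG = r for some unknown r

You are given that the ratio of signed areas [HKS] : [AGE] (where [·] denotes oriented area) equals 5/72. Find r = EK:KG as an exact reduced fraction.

r = 5/4

Choose coordinates A = (0, 0), H = (1, 0), S = (0, 1), E = (4, 2).
1. G is the intersection of line ES and line HA ⇒ G = (-4, 0)
2. With EK:KG = r, write λ = r/(r+1) so K = E + λ·(G−E); K is affine-linear in λ
Every point depending on K is an affine combination of K and λ-independent points, so each such coordinate is linear in λ; the λ² term in each signed area is a multiple of (G−E)×(G−E) = 0, so 2·[HKS] and 2·[AGE] are each linear in λ. Evaluating at λ=0 and λ=1:
  2·[HKS] = -10·λ + 5,   2·[AGE] = -8
So [HKS]:[AGE] = (-10·λ + 5) / (-8). Setting this equal to 5/72:
  -10·λ + 5 = 5/72·(-8)  ⇒  λ = 5/9
Then r = λ/(1−λ) = (5/9)/(4/9) = 5/4. Check: with r = 5/4, K = (-4/9, 8/9) and [HKS]:[AGE] = 5/72 as required.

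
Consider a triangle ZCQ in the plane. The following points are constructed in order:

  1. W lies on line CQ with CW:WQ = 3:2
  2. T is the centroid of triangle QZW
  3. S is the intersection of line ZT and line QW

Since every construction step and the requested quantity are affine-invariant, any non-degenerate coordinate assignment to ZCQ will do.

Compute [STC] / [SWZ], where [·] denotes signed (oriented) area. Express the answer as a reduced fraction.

[STC]:[SWZ] = -4/3

Assign Z = (0, 0), C = (1, 0), Q = (0, 1) — the answer is frame-independent, so this choice is without loss of generality.
1. W lies on line CQ with CW:WQ = 3:2 ⇒ W = (2/5, 3/5)
2. T is the centroid of triangle QZW ⇒ T = (2/15, 8/15)
3. S is the intersection of line ZT and line QW ⇒ S = (1/5, 4/5)
2·[STC] = 4/15, 2·[SWZ] = -1/5
[STC]:[SWZ] = 4/15:-1/5 = -4/3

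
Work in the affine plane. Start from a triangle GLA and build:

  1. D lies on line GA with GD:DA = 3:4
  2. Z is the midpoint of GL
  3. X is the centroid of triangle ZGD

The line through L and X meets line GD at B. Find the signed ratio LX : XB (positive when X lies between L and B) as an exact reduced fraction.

LX:XB = 5

Work in coordinates with G = (0, 0), L = (1, 0), A = (0, 1).
1. D lies on line GA with GD:DA = 3:4 ⇒ D = (0, 3/7)
2. Z is the midpoint of GL ⇒ Z = (1/2, 0)
3. X is the centroid of triangle ZGD ⇒ X = (1/6, 1/7)
line LX meets GD at B = (0, 6/35)
X = L + t·(B−L) with t = 5/6, so LX:XB = 5/6:1/6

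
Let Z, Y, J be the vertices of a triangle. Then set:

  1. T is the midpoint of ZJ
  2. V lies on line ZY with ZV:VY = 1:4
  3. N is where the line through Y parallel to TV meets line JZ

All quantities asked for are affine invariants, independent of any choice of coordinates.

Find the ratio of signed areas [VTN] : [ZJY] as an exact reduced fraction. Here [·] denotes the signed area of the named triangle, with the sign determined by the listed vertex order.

[VTN]:[ZJY] = 2/5

Assign Z = (0, 0), Y = (1, 0), J = (0, 1) — the answer is frame-independent, so this choice is without loss of generality.
1. T is the midpoint of ZJ ⇒ T = (0, 1/2)
2. V lies on line ZY with ZV:VY = 1:4 ⇒ V = (1/5, 0)
3. N is where the line through Y parallel to TV meets line JZ ⇒ N = (0, 5/2)
2·[VTN] = -2/5, 2·[ZJY] = -1
[VTN]:[ZJY] = -2/5:-1 = 2/5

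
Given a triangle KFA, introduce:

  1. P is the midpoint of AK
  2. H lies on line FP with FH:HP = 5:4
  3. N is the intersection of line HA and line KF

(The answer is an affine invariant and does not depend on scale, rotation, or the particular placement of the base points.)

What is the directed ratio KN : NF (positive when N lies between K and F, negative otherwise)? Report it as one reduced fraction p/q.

Work in coordinates with K = (0, 0), F = (1, 0), A = (0, 1).
1. P is the midpoint of AK ⇒ P = (0, 1/2)
2. H lies on line FP with FH:HP = 5:4 ⇒ H = (4/9, 5/18)
3. N is the intersection of line HA and line KF ⇒ N = (8/13, 0)
N = K + t·(F−K) with t = 8/13, so KN:NF = t:(1−t) = 8/13:5/13

KN:NF = 8/5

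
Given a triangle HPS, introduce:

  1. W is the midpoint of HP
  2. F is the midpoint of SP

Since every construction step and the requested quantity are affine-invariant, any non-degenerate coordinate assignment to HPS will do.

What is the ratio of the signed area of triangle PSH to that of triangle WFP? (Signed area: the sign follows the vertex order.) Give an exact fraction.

Choose coordinates H = (0, 0), P = (1, 0), S = (0, 1).
1. W is the midpoint of HP ⇒ W = (1/2, 0)
2. F is the midpoint of SP ⇒ F = (1/2, 1/2)
2·[PSH] = 1, 2·[WFP] = -1/4
[PSH]:[WFP] = 1:-1/4 = -4

[PSH]:[WFP] = -4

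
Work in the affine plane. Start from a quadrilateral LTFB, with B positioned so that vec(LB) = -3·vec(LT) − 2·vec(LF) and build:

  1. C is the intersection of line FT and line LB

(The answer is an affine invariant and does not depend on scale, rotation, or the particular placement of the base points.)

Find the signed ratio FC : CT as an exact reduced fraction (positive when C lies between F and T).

Work in coordinates with L = (0, 0), T = (1, 0), F = (0, 1), B = (-3, -2).
1. C is the intersection of line FT and line LB ⇒ C = (3/5, 2/5)
C = F + t·(T−F) with t = 3/5, so FC:CT = t:(1−t) = 3/5:2/5

FC:CT = 3/2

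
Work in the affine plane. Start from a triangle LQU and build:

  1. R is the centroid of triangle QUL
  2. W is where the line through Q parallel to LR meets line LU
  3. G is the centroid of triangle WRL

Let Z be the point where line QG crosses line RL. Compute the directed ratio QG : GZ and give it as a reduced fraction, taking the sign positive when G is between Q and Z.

Assign L = (0, 0), Q = (1, 0), U = (0, 1) — the answer is frame-independent, so this choice is without loss of generality.
1. R is the centroid of triangle QUL ⇒ R = (1/3, 1/3)
2. W is where the line through Q parallel to LR meets line LU ⇒ W = (0, -1)
3. G is the centroid of triangle WRL ⇒ G = (1/9, -2/9)
line QG meets RL at Z = (-1/3, -1/3)
G = Q + t·(Z−Q) with t = 2/3, so QG:GZ = 2/3:1/3

QG:GZ = 2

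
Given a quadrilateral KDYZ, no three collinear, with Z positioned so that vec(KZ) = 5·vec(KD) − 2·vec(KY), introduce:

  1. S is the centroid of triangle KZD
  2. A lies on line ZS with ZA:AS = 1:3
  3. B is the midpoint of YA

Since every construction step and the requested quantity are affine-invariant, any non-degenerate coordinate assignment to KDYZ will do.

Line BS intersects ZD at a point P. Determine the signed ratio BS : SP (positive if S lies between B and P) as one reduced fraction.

Work in coordinates with K = (0, 0), D = (1, 0), Y = (0, 1), Z = (5, -2).
1. S is the centroid of triangle KZD ⇒ S = (2, -2/3)
2. A lies on line ZS with ZA:AS = 1:3 ⇒ A = (17/4, -5/3)
3. B is the midpoint of YA ⇒ B = (17/8, -1/3)
line BS meets ZD at P = (39/19, -10/19)
S = B + t·(P−B) with t = 19/11, so BS:SP = 19/11:-8/11

BS:SP = -19/8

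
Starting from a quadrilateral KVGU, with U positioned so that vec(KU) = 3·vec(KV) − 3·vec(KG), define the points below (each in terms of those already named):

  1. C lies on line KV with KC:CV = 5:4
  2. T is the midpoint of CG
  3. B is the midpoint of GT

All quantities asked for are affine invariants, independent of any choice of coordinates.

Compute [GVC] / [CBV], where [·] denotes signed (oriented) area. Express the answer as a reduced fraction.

[GVC]:[CBV] = 4/3

Set K = (0, 0), V = (1, 0), G = (0, 1), U = (3, -3); any affine frame gives the same invariant.
1. C lies on line KV with KC:CV = 5:4 ⇒ C = (5/9, 0)
2. T is the midpoint of CG ⇒ T = (5/18, 1/2)
3. B is the midpoint of GT ⇒ B = (5/36, 3/4)
2·[GVC] = -4/9, 2·[CBV] = -1/3
[GVC]:[CBV] = -4/9:-1/3 = 4/3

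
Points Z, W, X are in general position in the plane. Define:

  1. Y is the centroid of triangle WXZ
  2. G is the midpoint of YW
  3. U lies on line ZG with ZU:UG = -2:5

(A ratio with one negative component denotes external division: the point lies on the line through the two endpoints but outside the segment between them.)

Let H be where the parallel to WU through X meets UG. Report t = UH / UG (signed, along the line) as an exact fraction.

t = 28/5

Choose coordinates Z = (0, 0), W = (1, 0), X = (0, 1).
1. Y is the centroid of triangle WXZ ⇒ Y = (1/3, 1/3)
2. G is the midpoint of YW ⇒ G = (2/3, 1/6)
3. U lies on line ZG with ZU:UG = -2:5 ⇒ U = (-4/9, -1/9)
through X parallel to WU: direction (-13/9, -1/9); meets UG at H = (52/9, 13/9)
H = U + t·(G−U) with t = 28/5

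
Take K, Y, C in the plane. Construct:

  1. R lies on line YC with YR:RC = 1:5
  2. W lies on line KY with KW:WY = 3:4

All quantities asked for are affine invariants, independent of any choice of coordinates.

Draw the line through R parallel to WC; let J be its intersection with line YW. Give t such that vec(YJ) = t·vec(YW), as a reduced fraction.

Assign K = (0, 0), Y = (1, 0), C = (0, 1) — the answer is frame-independent, so this choice is without loss of generality.
1. R lies on line YC with YR:RC = 1:5 ⇒ R = (5/6, 1/6)
2. W lies on line KY with KW:WY = 3:4 ⇒ W = (3/7, 0)
through R parallel to WC: direction (-3/7, 1); meets YW at J = (19/21, 0)
J = Y + t·(W−Y) with t = 1/6

t = 1/6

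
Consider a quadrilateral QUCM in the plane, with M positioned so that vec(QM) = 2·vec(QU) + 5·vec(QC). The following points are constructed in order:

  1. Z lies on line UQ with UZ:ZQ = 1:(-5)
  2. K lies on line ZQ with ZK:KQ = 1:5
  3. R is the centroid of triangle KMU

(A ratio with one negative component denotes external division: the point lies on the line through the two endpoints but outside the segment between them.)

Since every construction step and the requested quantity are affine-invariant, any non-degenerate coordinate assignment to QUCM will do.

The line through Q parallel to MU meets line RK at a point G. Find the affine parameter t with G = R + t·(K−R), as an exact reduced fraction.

Work in coordinates with Q = (0, 0), U = (1, 0), C = (0, 1), M = (2, 5).
1. Z lies on line UQ with UZ:ZQ = 1:(-5) ⇒ Z = (5/4, 0)
2. K lies on line ZQ with ZK:KQ = 1:5 ⇒ K = (25/24, 0)
3. R is the centroid of triangle KMU ⇒ R = (97/72, 5/3)
through Q parallel to MU: direction (-1, -5); meets RK at G = (25/2, 125/2)
G = R + t·(K−R) with t = -73/2

t = -73/2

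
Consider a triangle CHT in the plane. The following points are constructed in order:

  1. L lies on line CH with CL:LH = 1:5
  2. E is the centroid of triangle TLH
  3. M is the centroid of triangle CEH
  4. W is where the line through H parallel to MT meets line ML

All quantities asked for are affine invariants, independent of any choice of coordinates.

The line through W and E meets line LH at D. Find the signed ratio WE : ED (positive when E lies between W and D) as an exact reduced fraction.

WE:ED = -11/51

Set C = (0, 0), H = (1, 0), T = (0, 1); any affine frame gives the same invariant.
1. L lies on line CH with CL:LH = 1:5 ⇒ L = (1/6, 0)
2. E is the centroid of triangle TLH ⇒ E = (7/18, 1/3)
3. M is the centroid of triangle CEH ⇒ M = (25/54, 1/9)
4. W is where the line through H parallel to MT meets line ML ⇒ W = (793/918, 40/153)
line WE meets LH at D = (57/22, 0)
E = W + t·(D−W) with t = -11/40, so WE:ED = -11/40:51/40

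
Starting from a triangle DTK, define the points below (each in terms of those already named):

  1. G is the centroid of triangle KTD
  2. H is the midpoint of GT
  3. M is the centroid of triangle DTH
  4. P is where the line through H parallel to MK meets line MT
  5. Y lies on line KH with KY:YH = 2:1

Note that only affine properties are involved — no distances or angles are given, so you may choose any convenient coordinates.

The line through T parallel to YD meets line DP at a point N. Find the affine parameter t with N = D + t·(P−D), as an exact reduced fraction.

Work in coordinates with D = (0, 0), T = (1, 0), K = (0, 1).
1. G is the centroid of triangle KTD ⇒ G = (1/3, 1/3)
2. H is the midpoint of GT ⇒ H = (2/3, 1/6)
3. M is the centroid of triangle DTH ⇒ M = (5/9, 1/18)
4. P is where the line through H parallel to MK meets line MT ⇒ P = (47/63, 2/63)
5. Y lies on line KH with KY:YH = 2:1 ⇒ Y = (4/9, 4/9)
through T parallel to YD: direction (-4/9, -4/9); meets DP at N = (47/45, 2/45)
N = D + t·(P−D) with t = 7/5

t = 7/5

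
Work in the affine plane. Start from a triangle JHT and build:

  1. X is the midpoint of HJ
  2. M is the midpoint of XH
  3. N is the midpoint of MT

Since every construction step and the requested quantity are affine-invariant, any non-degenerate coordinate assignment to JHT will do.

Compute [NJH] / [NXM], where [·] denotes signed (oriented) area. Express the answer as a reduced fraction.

[NJH]:[NXM] = 4

Choose coordinates J = (0, 0), H = (1, 0), T = (0, 1).
1. X is the midpoint of HJ ⇒ X = (1/2, 0)
2. M is the midpoint of XH ⇒ M = (3/4, 0)
3. N is the midpoint of MT ⇒ N = (3/8, 1/2)
2·[NJH] = 1/2, 2·[NXM] = 1/8
[NJH]:[NXM] = 1/2:1/8 = 4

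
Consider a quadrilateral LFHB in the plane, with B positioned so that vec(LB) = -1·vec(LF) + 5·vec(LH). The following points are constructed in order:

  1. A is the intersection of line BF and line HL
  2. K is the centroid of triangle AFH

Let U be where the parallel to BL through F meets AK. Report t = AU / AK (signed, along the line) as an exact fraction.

Assign L = (0, 0), F = (1, 0), H = (0, 1), B = (-1, 5) — the answer is frame-independent, so this choice is without loss of generality.
1. A is the intersection of line BF and line HL ⇒ A = (0, 5/2)
2. K is the centroid of triangle AFH ⇒ K = (1/3, 7/6)
through F parallel to BL: direction (1, -5); meets AK at U = (5/2, -15/2)
U = A + t·(K−A) with t = 15/2

t = 15/2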